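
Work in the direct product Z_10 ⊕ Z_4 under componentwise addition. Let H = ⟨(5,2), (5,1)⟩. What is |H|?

8

|⟨(5,2)⟩| = 2 and |⟨(5,1)⟩| = 4, so |H| is a multiple of lcm(2, 4) = 4 and divides |G| = 40.
Closing under the operation: H = {(0,0), (0,1), (0,2), (0,3), (5,0), (5,1), (5,2), (5,3)}, so |H| = 8.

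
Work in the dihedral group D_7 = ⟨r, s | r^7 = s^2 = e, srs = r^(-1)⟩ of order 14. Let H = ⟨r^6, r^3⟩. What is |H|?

|⟨r^6⟩| = 7 and |⟨r^3⟩| = 7, so |H| is a multiple of lcm(7, 7) = 7 and divides |G| = 14.
Closing under the operation: H = {e, r, r^2, r^3, r^4, r^5, r^6}, so |H| = 7.

7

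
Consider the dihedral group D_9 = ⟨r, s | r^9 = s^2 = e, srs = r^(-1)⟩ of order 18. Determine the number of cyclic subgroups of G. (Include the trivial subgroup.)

12

A cyclic subgroup of order d is generated by each of its φ(d) elements of order d, so the cyclic subgroups of order d number (#elements of order d)/φ(d).
Cyclic subgroups by order — order 1: 1; order 2: 9; order 3: 1; order 9: 1.
Total: 12.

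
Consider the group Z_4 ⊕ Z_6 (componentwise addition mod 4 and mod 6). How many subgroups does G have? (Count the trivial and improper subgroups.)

16

|G| = 24, so by Lagrange every subgroup order divides 24. Divisors: 1, 2, 3, 4, 6, 8, 12, 24.
Subgroups by order — order 1: 1; order 2: 3; order 3: 1; order 4: 3; order 6: 3; order 8: 1; order 12: 3; order 24: 1.
Total: 1 + 3 + 1 + 3 + 3 + 1 + 3 + 1 = 16.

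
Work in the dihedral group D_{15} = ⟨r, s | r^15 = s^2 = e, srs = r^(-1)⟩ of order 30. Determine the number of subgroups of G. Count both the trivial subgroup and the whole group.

28

|G| = 30, so by Lagrange every subgroup order divides 30. Divisors: 1, 2, 3, 5, 6, 10, 15, 30.
Subgroups by order — order 1: 1; order 2: 15; order 3: 1; order 5: 1; order 6: 5; order 10: 3; order 15: 1; order 30: 1.
Total: 1 + 15 + 1 + 1 + 5 + 3 + 1 + 1 = 28.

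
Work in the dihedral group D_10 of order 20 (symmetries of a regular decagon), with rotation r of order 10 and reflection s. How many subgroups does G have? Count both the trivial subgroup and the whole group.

|G| = 20, so by Lagrange every subgroup order divides 20. Divisors: 1, 2, 4, 5, 10, 20.
Subgroups by order — order 1: 1; order 2: 11; order 4: 5; order 5: 1; order 10: 3; order 20: 1.
Total: 1 + 11 + 5 + 1 + 3 + 1 = 22.

22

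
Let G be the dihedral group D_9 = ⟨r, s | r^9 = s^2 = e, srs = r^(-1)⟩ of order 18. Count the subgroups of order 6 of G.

|G| = 18 and 6 | 18, so subgroups of order 6 are possible by Lagrange.
The subgroups of order 6 are: {e, r^3, r^6, r^2s, r^5s, r^8s}; {e, r^3, r^6, s, r^3s, r^6s}; {e, r^3, r^6, rs, r^4s, r^7s}.
So G has 3 subgroups of order 6.

3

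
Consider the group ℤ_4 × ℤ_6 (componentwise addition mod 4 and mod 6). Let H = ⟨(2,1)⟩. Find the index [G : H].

4

|⟨(2,1)⟩| = 6 and |G| = 24.
By Lagrange, [G : H] = |G|/|H| = 24/6 = 4.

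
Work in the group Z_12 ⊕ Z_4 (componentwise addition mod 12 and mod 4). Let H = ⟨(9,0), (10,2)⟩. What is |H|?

|⟨(9,0)⟩| = 4 and |⟨(10,2)⟩| = 6, so |H| is a multiple of lcm(4, 6) = 12 and divides |G| = 48.
Closing under the operation: H = {(0,0), (0,2), (1,0), (1,2), (2,0), (2,2), (3,0), (3,2), (4,0), (4,2), (5,0), (5,2), (6,0), (6,2), (7,0), (7,2), (8,0), (8,2), (9,0), (9,2), (10,0), (10,2), (11,0), (11,2)}, so |H| = 24.

24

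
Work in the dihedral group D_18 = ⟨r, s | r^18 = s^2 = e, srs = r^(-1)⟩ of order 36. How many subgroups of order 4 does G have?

|G| = 36 and 4 | 36, so subgroups of order 4 are possible by Lagrange.
The subgroups of order 4 are: {e, r^9, rs, r^10s}; {e, r^9, r^2s, r^11s}; {e, r^9, r^3s, r^12s}; {e, r^9, r^4s, r^13s}; … (9 in all).
So G has 9 subgroups of order 4.

9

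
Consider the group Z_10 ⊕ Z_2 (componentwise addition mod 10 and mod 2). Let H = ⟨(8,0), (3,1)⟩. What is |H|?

10

|⟨(8,0)⟩| = 5 and |⟨(3,1)⟩| = 10, so |H| is a multiple of lcm(5, 10) = 10 and divides |G| = 20.
Closing under the operation: H = {(0,0), (1,1), (2,0), (3,1), (4,0), (5,1), (6,0), (7,1), (8,0), (9,1)}, so |H| = 10.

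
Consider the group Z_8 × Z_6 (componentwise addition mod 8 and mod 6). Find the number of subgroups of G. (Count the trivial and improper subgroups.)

|G| = 48, so by Lagrange every subgroup order divides 48. Divisors: 1, 2, 3, 4, 6, 8, 12, 16, 24, 48.
Subgroups by order — order 1: 1; order 2: 3; order 3: 1; order 4: 3; order 6: 3; order 8: 3; order 12: 3; order 16: 1; order 24: 3; order 48: 1.
Total: 1 + 3 + 1 + 3 + 3 + 3 + 3 + 1 + 3 + 1 = 22.

22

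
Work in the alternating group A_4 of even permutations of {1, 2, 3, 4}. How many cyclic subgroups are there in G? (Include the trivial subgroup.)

8

A cyclic subgroup of order d is generated by each of its φ(d) elements of order d, so the cyclic subgroups of order d number (#elements of order d)/φ(d).
Cyclic subgroups by order — order 1: 1; order 2: 3; order 3: 4.
Total: 8.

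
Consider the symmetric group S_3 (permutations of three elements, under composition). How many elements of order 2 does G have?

3

The elements of order 2 are: (2 3), (1 2), (1 3).
That's 3.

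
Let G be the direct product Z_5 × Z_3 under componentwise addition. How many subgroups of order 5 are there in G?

1

|G| = 15 and 5 | 15, so subgroups of order 5 are possible by Lagrange.
The subgroups of order 5 are: {(0,0), (1,0), (2,0), (3,0), (4,0)}.
So G has 1 subgroup of order 5.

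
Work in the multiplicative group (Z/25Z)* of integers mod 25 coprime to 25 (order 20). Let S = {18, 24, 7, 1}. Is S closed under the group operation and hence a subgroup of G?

Yes

|S| = 4 divides |G| = 20, consistent with Lagrange.
S contains the identity, every element's inverse is in S, and S is closed under ·: it is a subgroup.
In fact S = ⟨18⟩.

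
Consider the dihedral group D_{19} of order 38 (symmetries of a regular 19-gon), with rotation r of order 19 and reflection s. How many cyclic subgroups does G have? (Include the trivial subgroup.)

Each element a generates a cyclic subgroup ⟨a⟩; distinct elements may generate the same one (a cyclic group of order d has φ(d) generators).
Cyclic subgroups by order — order 1: 1; order 2: 19; order 19: 1.
Total: 21.

21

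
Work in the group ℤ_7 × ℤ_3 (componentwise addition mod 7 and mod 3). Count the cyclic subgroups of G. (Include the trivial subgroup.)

Each element a generates a cyclic subgroup ⟨a⟩; distinct elements may generate the same one (a cyclic group of order d has φ(d) generators).
Cyclic subgroups by order — order 1: 1; order 3: 1; order 7: 1; order 21: 1.
Total: 4.

4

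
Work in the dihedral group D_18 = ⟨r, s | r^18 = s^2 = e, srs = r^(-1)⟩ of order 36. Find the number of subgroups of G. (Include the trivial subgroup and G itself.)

|G| = 36, so by Lagrange every subgroup order divides 36. Divisors: 1, 2, 3, 4, 6, 9, 12, 18, 36.
Subgroups by order — order 1: 1; order 2: 19; order 3: 1; order 4: 9; order 6: 7; order 9: 1; order 12: 3; order 18: 3; order 36: 1.
Total: 1 + 19 + 1 + 9 + 7 + 1 + 3 + 3 + 1 = 45.

45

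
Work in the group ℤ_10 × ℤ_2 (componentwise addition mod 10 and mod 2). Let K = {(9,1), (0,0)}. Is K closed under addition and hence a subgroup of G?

No

(9,1) ∈ K but its inverse (1,1) ∉ K, so K is not a subgroup.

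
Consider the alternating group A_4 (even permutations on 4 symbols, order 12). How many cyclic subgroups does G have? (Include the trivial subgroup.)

Group the elements of G by the cyclic subgroup they generate; each cyclic subgroup of order d accounts for φ(d) elements.
Cyclic subgroups by order — order 1: 1; order 2: 3; order 3: 4.
Total: 8.

8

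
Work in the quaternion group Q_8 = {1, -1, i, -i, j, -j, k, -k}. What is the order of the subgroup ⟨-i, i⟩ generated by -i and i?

4

|⟨-i⟩| = 4 and |⟨i⟩| = 4, so |H| is a multiple of lcm(4, 4) = 4 and divides |G| = 8.
Closing under the operation: H = {1, -1, i, -i}, so |H| = 4.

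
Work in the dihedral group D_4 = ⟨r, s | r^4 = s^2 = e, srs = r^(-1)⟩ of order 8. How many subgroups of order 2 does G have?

5

|G| = 8 and 2 | 8, so subgroups of order 2 are possible by Lagrange.
The subgroups of order 2 are: {e, r^2}; {e, r^2s}; {e, r^3s}; {e, rs}; … (5 in all).
So G has 5 subgroups of order 2.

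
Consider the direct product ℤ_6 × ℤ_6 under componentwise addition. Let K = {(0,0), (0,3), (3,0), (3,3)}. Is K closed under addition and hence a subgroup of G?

|K| = 4 divides |G| = 36, consistent with Lagrange.
K contains the identity, every element's inverse is in K, and K is closed under +: it is a subgroup.

Yes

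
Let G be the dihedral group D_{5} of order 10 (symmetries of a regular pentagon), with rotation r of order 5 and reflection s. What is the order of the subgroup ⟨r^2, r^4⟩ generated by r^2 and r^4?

5

|⟨r^2⟩| = 5 and |⟨r^4⟩| = 5, so |H| is a multiple of lcm(5, 5) = 5 and divides |G| = 10.
Closing under the operation: H = {e, r, r^2, r^3, r^4}, so |H| = 5.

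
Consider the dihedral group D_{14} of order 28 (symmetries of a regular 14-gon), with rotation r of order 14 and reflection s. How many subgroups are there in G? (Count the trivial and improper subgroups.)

28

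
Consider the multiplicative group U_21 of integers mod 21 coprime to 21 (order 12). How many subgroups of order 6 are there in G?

|G| = 12 and 6 | 12, so subgroups of order 6 are possible by Lagrange.
The subgroups of order 6 are: {1, 4, 10, 13, 16, 19}; {1, 2, 4, 8, 11, 16}; {1, 4, 5, 16, 17, 20}.
So G has 3 subgroups of order 6.

3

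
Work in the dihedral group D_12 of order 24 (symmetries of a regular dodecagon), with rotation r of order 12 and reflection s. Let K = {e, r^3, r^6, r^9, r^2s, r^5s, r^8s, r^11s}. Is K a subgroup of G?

Yes

|K| = 8 divides |G| = 24, consistent with Lagrange.
K contains the identity, every element's inverse is in K, and K is closed under ·: it is a subgroup.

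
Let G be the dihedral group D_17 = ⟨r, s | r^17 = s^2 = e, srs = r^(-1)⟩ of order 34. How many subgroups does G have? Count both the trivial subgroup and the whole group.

20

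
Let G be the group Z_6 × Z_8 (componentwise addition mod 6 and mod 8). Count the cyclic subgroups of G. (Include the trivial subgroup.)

Each element a generates a cyclic subgroup ⟨a⟩; distinct elements may generate the same one (a cyclic group of order d has φ(d) generators).
Cyclic subgroups by order — order 1: 1; order 2: 3; order 3: 1; order 4: 2; order 6: 3; order 8: 2; order 12: 2; order 24: 2.
Total: 16.

16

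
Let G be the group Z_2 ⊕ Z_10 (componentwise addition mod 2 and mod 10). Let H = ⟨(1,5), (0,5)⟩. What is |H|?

4

|⟨(1,5)⟩| = 2 and |⟨(0,5)⟩| = 2, so |H| is a multiple of lcm(2, 2) = 2 and divides |G| = 20.
Closing under the operation: H = {(0,0), (0,5), (1,0), (1,5)}, so |H| = 4.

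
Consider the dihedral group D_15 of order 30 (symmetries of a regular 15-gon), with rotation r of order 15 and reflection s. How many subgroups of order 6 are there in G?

|G| = 30 and 6 | 30, so subgroups of order 6 are possible by Lagrange.
The subgroups of order 6 are: {e, r^5, r^10, s, r^5s, r^10s}; {e, r^5, r^10, rs, r^6s, r^11s}; {e, r^5, r^10, r^2s, r^7s, r^12s}; {e, r^5, r^10, r^3s, r^8s, r^13s}; … (5 in all).
So G has 5 subgroups of order 6.

5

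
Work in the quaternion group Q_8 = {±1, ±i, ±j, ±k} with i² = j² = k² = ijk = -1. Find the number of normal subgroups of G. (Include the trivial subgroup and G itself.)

6

G has 6 subgroups. Checking conjugation-invariance by order — order 1: 1/1 normal; order 2: 1/1 normal; order 4: 3/3 normal; order 8: 1/1 normal.
Total normal subgroups: 6.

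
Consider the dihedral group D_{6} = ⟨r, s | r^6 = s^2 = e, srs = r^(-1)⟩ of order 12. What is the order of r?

Computing powers of r: the smallest k with (r)^k = e is k = 6.

6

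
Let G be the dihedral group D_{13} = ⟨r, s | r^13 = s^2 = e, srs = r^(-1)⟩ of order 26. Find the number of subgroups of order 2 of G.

13

|G| = 26 and 2 | 26, so subgroups of order 2 are possible by Lagrange.
The subgroups of order 2 are: {e, r^10s}; {e, r^11s}; {e, r^12s}; {e, r^2s}; … (13 in all).
So G has 13 subgroups of order 2.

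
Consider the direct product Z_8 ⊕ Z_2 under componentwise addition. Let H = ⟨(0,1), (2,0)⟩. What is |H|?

|⟨(0,1)⟩| = 2 and |⟨(2,0)⟩| = 4, so |H| is a multiple of lcm(2, 4) = 4 and divides |G| = 16.
Closing under the operation: H = {(0,0), (0,1), (2,0), (2,1), (4,0), (4,1), (6,0), (6,1)}, so |H| = 8.

8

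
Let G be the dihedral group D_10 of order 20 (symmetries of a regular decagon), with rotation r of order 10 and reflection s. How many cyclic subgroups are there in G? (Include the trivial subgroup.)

A cyclic subgroup of order d is generated by each of its φ(d) elements of order d, so the cyclic subgroups of order d number (#elements of order d)/φ(d).
Cyclic subgroups by order — order 1: 1; order 2: 11; order 5: 1; order 10: 1.
Total: 14.

14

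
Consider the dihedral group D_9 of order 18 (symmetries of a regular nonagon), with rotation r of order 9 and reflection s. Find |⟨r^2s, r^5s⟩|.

|⟨r^2s⟩| = 2 and |⟨r^5s⟩| = 2, so |H| is a multiple of lcm(2, 2) = 2 and divides |G| = 18.
Closing under the operation: H = {e, r^3, r^6, r^2s, r^5s, r^8s}, so |H| = 6.

6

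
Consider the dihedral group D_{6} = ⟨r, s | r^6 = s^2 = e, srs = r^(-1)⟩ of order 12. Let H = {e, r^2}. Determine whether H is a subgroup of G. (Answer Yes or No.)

No

r^2 ∈ H but its inverse r^4 ∉ H, so H is not a subgroup.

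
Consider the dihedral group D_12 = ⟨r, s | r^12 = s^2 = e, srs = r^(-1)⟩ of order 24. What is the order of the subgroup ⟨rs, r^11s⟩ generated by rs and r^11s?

12

|⟨rs⟩| = 2 and |⟨r^11s⟩| = 2, so |H| is a multiple of lcm(2, 2) = 2 and divides |G| = 24.
Closing under the operation: H = {e, r^2, r^4, r^6, r^8, r^10, rs, r^3s, r^5s, r^7s, r^9s, r^11s}, so |H| = 12.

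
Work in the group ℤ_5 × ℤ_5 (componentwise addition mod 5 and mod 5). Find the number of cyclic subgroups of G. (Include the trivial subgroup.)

7

Group the elements of G by the cyclic subgroup they generate; each cyclic subgroup of order d accounts for φ(d) elements.
Cyclic subgroups by order — order 1: 1; order 5: 6.
Total: 7.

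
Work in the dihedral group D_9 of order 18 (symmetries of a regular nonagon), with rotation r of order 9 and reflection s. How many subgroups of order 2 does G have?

|G| = 18 and 2 | 18, so subgroups of order 2 are possible by Lagrange.
The subgroups of order 2 are: {e, r^2s}; {e, r^3s}; {e, r^4s}; {e, r^5s}; … (9 in all).
So G has 9 subgroups of order 2.

9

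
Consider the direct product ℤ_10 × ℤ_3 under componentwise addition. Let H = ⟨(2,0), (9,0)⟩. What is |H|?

|⟨(2,0)⟩| = 5 and |⟨(9,0)⟩| = 10, so |H| is a multiple of lcm(5, 10) = 10 and divides |G| = 30.
Closing under the operation: H = {(0,0), (1,0), (2,0), (3,0), (4,0), (5,0), (6,0), (7,0), (8,0), (9,0)}, so |H| = 10.

10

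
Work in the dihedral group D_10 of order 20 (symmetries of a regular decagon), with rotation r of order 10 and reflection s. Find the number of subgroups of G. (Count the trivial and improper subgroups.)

22

|G| = 20, so by Lagrange every subgroup order divides 20. Divisors: 1, 2, 4, 5, 10, 20.
Subgroups by order — order 1: 1; order 2: 11; order 4: 5; order 5: 1; order 10: 3; order 20: 1.
Total: 1 + 11 + 5 + 1 + 3 + 1 = 22.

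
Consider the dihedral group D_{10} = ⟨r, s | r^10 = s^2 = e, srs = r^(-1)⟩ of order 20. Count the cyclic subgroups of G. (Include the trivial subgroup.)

14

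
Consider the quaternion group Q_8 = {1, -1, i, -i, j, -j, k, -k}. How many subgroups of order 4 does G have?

|G| = 8 and 4 | 8, so subgroups of order 4 are possible by Lagrange.
The subgroups of order 4 are: {1, -1, i, -i}; {1, -1, j, -j}; {1, -1, k, -k}.
So G has 3 subgroups of order 4.

3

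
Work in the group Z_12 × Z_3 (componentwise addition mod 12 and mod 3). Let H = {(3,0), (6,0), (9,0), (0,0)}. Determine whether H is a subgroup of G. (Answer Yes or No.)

Yes

|H| = 4 divides |G| = 36, consistent with Lagrange.
H contains the identity, every element's inverse is in H, and H is closed under +: it is a subgroup.
In fact H = ⟨(9,0)⟩.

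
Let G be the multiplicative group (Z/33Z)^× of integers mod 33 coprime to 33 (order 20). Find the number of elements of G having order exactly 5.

4

The elements of order 5 are: 4, 16, 25, 31.
That's 4.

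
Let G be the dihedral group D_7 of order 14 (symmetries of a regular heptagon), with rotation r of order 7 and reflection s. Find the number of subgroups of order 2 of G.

7

|G| = 14 and 2 | 14, so subgroups of order 2 are possible by Lagrange.
The subgroups of order 2 are: {e, r^2s}; {e, r^3s}; {e, r^4s}; {e, r^5s}; … (7 in all).
So G has 7 subgroups of order 2.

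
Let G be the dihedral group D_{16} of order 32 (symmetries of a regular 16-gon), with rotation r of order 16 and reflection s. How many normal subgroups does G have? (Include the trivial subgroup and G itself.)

8

G has 36 subgroups. Checking conjugation-invariance by order — order 1: 1/1 normal; order 2: 1/17 normal; order 4: 1/9 normal; order 8: 1/5 normal; order 16: 3/3 normal; order 32: 1/1 normal.
Total normal subgroups: 8.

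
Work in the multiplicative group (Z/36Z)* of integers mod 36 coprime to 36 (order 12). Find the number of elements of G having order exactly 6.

6

The elements of order 6 are: 5, 7, 11, 23, 29, 31.
That's 6.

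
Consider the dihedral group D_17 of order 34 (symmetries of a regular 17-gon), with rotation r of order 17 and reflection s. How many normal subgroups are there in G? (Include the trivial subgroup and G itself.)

G has 20 subgroups. Checking conjugation-invariance by order — order 1: 1/1 normal; order 2: 0/17 normal; order 17: 1/1 normal; order 34: 1/1 normal.
Total normal subgroups: 3.

3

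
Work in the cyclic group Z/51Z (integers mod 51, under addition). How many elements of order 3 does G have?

2

In a cyclic group of order 51, the number of elements of order d (for d | 51) is φ(d).
φ(3) = 2.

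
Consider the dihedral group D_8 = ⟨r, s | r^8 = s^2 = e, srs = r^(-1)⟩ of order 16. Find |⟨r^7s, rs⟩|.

8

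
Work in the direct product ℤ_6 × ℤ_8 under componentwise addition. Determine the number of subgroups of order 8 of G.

3

|G| = 48 and 8 | 48, so subgroups of order 8 are possible by Lagrange.
The subgroups of order 8 are: {(0,0), (0,1), (0,2), (0,3), (0,4), (0,5), (0,6), (0,7)}; {(0,0), (0,2), (0,4), (0,6), (3,0), (3,2), (3,4), (3,6)}; {(0,0), (0,2), (0,4), (0,6), (3,1), (3,3), (3,5), (3,7)}.
So G has 3 subgroups of order 8.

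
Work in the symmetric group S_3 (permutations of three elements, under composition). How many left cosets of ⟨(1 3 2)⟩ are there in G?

2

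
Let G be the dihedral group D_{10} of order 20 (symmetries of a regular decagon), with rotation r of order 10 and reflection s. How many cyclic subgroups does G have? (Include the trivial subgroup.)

A cyclic subgroup of order d is generated by each of its φ(d) elements of order d, so the cyclic subgroups of order d number (#elements of order d)/φ(d).
Cyclic subgroups by order — order 1: 1; order 2: 11; order 5: 1; order 10: 1.
Total: 14.

14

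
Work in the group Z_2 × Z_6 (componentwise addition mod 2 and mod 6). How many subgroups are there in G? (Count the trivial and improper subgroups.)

10

|G| = 12, so by Lagrange every subgroup order divides 12. Divisors: 1, 2, 3, 4, 6, 12.
Subgroups by order — order 1: 1; order 2: 3; order 3: 1; order 4: 1; order 6: 3; order 12: 1.
Total: 1 + 3 + 1 + 1 + 3 + 1 = 10.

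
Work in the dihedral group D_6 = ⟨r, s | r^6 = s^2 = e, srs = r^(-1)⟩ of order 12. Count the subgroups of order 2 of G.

|G| = 12 and 2 | 12, so subgroups of order 2 are possible by Lagrange.
The subgroups of order 2 are: {e, r^2s}; {e, r^3}; {e, r^3s}; {e, r^4s}; … (7 in all).
So G has 7 subgroups of order 2.

7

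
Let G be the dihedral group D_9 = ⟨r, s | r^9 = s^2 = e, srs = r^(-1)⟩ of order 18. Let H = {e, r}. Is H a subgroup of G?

r ∈ H but its inverse r^8 ∉ H, so H is not a subgroup.

No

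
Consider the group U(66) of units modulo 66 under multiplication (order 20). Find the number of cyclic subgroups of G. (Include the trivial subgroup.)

8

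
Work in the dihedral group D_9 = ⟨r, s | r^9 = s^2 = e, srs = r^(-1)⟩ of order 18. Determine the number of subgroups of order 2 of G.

9

|G| = 18 and 2 | 18, so subgroups of order 2 are possible by Lagrange.
The subgroups of order 2 are: {e, r^2s}; {e, r^3s}; {e, r^4s}; {e, r^5s}; … (9 in all).
So G has 9 subgroups of order 2.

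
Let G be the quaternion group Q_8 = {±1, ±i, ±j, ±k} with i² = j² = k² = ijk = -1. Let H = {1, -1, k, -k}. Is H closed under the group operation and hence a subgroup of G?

Yes

|H| = 4 divides |G| = 8, consistent with Lagrange.
H contains the identity, every element's inverse is in H, and H is closed under ·: it is a subgroup.
In fact H = ⟨-k⟩.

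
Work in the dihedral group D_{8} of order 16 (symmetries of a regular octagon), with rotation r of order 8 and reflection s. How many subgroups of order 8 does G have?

|G| = 16 and 8 | 16, so subgroups of order 8 are possible by Lagrange.
The subgroups of order 8 are: {e, r, r^2, r^3, r^4, r^5, r^6, r^7}; {e, r^2, r^4, r^6, s, r^2s, r^4s, r^6s}; {e, r^2, r^4, r^6, rs, r^3s, r^5s, r^7s}.
So G has 3 subgroups of order 8.

3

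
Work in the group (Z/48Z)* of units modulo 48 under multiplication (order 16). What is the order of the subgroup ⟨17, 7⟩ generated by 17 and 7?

4

|⟨17⟩| = 2 and |⟨7⟩| = 2, so |H| is a multiple of lcm(2, 2) = 2 and divides |G| = 16.
Closing under the operation: H = {1, 7, 17, 23}, so |H| = 4.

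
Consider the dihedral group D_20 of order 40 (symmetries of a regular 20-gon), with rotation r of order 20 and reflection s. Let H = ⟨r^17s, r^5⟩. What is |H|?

8

|⟨r^17s⟩| = 2 and |⟨r^5⟩| = 4, so |H| is a multiple of lcm(2, 4) = 4 and divides |G| = 40.
Closing under the operation: H = {e, r^5, r^10, r^15, r^2s, r^7s, r^12s, r^17s}, so |H| = 8.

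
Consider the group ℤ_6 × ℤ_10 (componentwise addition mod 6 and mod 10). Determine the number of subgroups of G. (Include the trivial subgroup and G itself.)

20

|G| = 60, so by Lagrange every subgroup order divides 60. Divisors: 1, 2, 3, 4, 5, 6, 10, 12, 15, 20, 30, 60.
Subgroups by order — order 1: 1; order 2: 3; order 3: 1; order 4: 1; order 5: 1; order 6: 3; order 10: 3; order 12: 1; order 15: 1; order 20: 1; order 30: 3; order 60: 1.
Total: 1 + 3 + 1 + 1 + 1 + 3 + 3 + 1 + 1 + 1 + 3 + 1 = 20.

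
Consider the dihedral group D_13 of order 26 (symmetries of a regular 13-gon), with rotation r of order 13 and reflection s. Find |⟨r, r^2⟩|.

13

|⟨r⟩| = 13 and |⟨r^2⟩| = 13, so |H| is a multiple of lcm(13, 13) = 13 and divides |G| = 26.
Closing under the operation: H = {e, r, r^2, r^3, r^4, r^5, r^6, r^7, r^8, r^9, r^10, r^11, r^12}, so |H| = 13.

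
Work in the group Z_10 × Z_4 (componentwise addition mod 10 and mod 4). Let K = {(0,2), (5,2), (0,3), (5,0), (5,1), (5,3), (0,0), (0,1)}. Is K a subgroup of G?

Yes

|K| = 8 divides |G| = 40, consistent with Lagrange.
K contains the identity, every element's inverse is in K, and K is closed under +: it is a subgroup.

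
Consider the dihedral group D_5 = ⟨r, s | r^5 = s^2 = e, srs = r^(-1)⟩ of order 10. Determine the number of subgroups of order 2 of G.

|G| = 10 and 2 | 10, so subgroups of order 2 are possible by Lagrange.
The subgroups of order 2 are: {e, r^2s}; {e, r^3s}; {e, r^4s}; {e, rs}; … (5 in all).
So G has 5 subgroups of order 2.

5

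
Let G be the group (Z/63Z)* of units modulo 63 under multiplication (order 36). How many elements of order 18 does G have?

No element of G has order 18 (even though 18 | 36).

0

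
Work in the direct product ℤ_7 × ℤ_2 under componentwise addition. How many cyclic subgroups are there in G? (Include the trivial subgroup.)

4

Group the elements of G by the cyclic subgroup they generate; each cyclic subgroup of order d accounts for φ(d) elements.
Cyclic subgroups by order — order 1: 1; order 2: 1; order 7: 1; order 14: 1.
Total: 4.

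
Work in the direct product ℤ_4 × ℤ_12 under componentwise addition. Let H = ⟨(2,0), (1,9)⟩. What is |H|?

8

|⟨(2,0)⟩| = 2 and |⟨(1,9)⟩| = 4, so |H| is a multiple of lcm(2, 4) = 4 and divides |G| = 48.
Closing under the operation: H = {(0,0), (0,6), (1,3), (1,9), (2,0), (2,6), (3,3), (3,9)}, so |H| = 8.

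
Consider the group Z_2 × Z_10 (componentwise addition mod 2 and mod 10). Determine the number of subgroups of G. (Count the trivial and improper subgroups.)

|G| = 20, so by Lagrange every subgroup order divides 20. Divisors: 1, 2, 4, 5, 10, 20.
Subgroups by order — order 1: 1; order 2: 3; order 4: 1; order 5: 1; order 10: 3; order 20: 1.
Total: 1 + 3 + 1 + 1 + 3 + 1 = 10.

10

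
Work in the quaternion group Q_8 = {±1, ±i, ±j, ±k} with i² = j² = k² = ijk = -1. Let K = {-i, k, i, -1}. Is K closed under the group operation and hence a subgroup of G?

No

The identity 1 ∉ K, so K is not a subgroup.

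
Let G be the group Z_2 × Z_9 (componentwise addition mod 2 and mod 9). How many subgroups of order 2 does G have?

|G| = 18 and 2 | 18, so subgroups of order 2 are possible by Lagrange.
The subgroups of order 2 are: {(0,0), (1,0)}.
So G has 1 subgroup of order 2.

1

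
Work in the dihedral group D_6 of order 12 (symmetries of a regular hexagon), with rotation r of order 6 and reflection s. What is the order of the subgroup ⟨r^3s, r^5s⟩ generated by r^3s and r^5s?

|⟨r^3s⟩| = 2 and |⟨r^5s⟩| = 2, so |H| is a multiple of lcm(2, 2) = 2 and divides |G| = 12.
Closing under the operation: H = {e, r^2, r^4, rs, r^3s, r^5s}, so |H| = 6.

6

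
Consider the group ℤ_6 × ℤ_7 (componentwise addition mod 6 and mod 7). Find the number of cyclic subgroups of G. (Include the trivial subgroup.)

8

A cyclic subgroup of order d is generated by each of its φ(d) elements of order d, so the cyclic subgroups of order d number (#elements of order d)/φ(d).
Cyclic subgroups by order — order 1: 1; order 2: 1; order 3: 1; order 6: 1; order 7: 1; order 14: 1; order 21: 1; order 42: 1.
Total: 8.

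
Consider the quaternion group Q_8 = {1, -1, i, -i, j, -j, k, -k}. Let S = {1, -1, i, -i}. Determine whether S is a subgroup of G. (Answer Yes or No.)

|S| = 4 divides |G| = 8, consistent with Lagrange.
S contains the identity, every element's inverse is in S, and S is closed under ·: it is a subgroup.
In fact S = ⟨-i⟩.

Yes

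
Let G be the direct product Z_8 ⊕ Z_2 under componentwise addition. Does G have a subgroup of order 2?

Yes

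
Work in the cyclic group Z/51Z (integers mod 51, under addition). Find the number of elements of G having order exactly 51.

In a cyclic group of order 51, the number of elements of order d (for d | 51) is φ(d).
φ(51) = 32.

32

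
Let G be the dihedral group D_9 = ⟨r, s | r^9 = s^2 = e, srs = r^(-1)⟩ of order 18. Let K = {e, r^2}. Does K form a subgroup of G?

r^2 ∈ K but its inverse r^7 ∉ K, so K is not a subgroup.

No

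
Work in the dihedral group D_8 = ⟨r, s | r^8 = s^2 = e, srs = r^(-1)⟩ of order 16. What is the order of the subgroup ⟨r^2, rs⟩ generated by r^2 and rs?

8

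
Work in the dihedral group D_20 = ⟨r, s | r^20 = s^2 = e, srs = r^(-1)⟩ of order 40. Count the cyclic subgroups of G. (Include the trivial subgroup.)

26

Each element a generates a cyclic subgroup ⟨a⟩; distinct elements may generate the same one (a cyclic group of order d has φ(d) generators).
Cyclic subgroups by order — order 1: 1; order 2: 21; order 4: 1; order 5: 1; order 10: 1; order 20: 1.
Total: 26.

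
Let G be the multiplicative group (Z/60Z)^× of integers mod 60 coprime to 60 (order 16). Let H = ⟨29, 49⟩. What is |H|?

4

|⟨29⟩| = 2 and |⟨49⟩| = 2, so |H| is a multiple of lcm(2, 2) = 2 and divides |G| = 16.
Closing under the operation: H = {1, 29, 41, 49}, so |H| = 4.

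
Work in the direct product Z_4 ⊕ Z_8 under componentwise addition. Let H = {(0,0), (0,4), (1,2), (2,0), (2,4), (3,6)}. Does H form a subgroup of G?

|H| = 6 does not divide |G| = 32, so by Lagrange H is not a subgroup.

No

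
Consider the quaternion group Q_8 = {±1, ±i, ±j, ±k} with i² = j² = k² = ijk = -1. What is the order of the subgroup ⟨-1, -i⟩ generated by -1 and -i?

4

|⟨-1⟩| = 2 and |⟨-i⟩| = 4, so |H| is a multiple of lcm(2, 4) = 4 and divides |G| = 8.
Closing under the operation: H = {1, -1, i, -i}, so |H| = 4.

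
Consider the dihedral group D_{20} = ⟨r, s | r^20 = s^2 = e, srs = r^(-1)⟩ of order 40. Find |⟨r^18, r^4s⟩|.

|⟨r^18⟩| = 10 and |⟨r^4s⟩| = 2, so |H| is a multiple of lcm(10, 2) = 10 and divides |G| = 40.
Closing under the operation: H = {e, r^2, r^4, r^6, r^8, r^10, r^12, r^14, r^16, r^18, s, r^2s, r^4s, r^6s, r^8s, r^10s, r^12s, r^14s, r^16s, r^18s}, so |H| = 20.

20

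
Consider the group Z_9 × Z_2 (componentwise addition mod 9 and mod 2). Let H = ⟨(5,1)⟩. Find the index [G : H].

1

|⟨(5,1)⟩| = 18 and |G| = 18.
By Lagrange, [G : H] = |G|/|H| = 18/18 = 1.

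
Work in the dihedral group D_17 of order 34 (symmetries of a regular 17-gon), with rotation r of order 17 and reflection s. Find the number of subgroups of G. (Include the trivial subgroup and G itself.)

|G| = 34, so by Lagrange every subgroup order divides 34. Divisors: 1, 2, 17, 34.
Subgroups by order — order 1: 1; order 2: 17; order 17: 1; order 34: 1.
Total: 1 + 17 + 1 + 1 = 20.

20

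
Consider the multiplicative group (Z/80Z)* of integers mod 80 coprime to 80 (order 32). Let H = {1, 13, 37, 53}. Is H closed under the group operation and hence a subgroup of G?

No

53 ∈ H but its inverse 77 ∉ H, so H is not a subgroup.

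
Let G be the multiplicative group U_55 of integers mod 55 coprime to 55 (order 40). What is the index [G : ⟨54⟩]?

|⟨54⟩| = 2 and |G| = 40.
By Lagrange, [G : H] = |G|/|H| = 40/2 = 20.

20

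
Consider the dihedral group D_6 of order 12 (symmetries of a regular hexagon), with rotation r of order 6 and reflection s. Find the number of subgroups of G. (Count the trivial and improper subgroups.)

16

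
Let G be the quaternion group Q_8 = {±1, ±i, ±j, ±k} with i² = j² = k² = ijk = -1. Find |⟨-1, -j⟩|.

|⟨-1⟩| = 2 and |⟨-j⟩| = 4, so |H| is a multiple of lcm(2, 4) = 4 and divides |G| = 8.
Closing under the operation: H = {1, -1, j, -j}, so |H| = 4.

4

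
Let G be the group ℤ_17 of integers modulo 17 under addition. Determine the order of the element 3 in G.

17

In ℤ_17, the order of an element a is n/gcd(a, n).
gcd(3, 17) = 1, so |⟨3⟩| = 17/1 = 17.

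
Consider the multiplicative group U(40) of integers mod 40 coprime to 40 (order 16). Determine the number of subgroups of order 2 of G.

7

|G| = 16 and 2 | 16, so subgroups of order 2 are possible by Lagrange.
The subgroups of order 2 are: {1, 11}; {1, 19}; {1, 21}; {1, 29}; … (7 in all).
So G has 7 subgroups of order 2.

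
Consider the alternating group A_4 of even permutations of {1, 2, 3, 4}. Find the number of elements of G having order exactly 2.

3

The elements of order 2 are: (1 2)(3 4), (1 3)(2 4), (1 4)(2 3).
That's 3.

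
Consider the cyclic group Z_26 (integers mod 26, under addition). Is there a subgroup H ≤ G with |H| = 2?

Yes

2 | 26. A subgroup of order 2 is {0, 13}.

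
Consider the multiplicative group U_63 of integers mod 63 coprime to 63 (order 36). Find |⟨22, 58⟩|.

9

|⟨22⟩| = 3 and |⟨58⟩| = 3, so |H| is a multiple of lcm(3, 3) = 3 and divides |G| = 36.
Closing under the operation: H = {1, 4, 16, 22, 25, 37, 43, 46, 58}, so |H| = 9.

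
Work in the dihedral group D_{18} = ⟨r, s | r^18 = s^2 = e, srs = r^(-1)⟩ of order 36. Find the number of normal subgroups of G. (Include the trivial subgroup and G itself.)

G has 45 subgroups. Checking conjugation-invariance by order — order 1: 1/1 normal; order 2: 1/19 normal; order 3: 1/1 normal; order 4: 0/9 normal; order 6: 1/7 normal; order 9: 1/1 normal; order 12: 0/3 normal; order 18: 3/3 normal; order 36: 1/1 normal.
Total normal subgroups: 9.

9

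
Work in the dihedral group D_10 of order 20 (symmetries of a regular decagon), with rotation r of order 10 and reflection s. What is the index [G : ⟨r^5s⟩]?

10

|⟨r^5s⟩| = 2 and |G| = 20.
By Lagrange, [G : H] = |G|/|H| = 20/2 = 10.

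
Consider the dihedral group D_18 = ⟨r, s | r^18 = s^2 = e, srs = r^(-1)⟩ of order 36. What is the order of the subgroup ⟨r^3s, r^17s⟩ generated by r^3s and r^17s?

|⟨r^3s⟩| = 2 and |⟨r^17s⟩| = 2, so |H| is a multiple of lcm(2, 2) = 2 and divides |G| = 36.
Closing under the operation: H = {e, r^2, r^4, r^6, r^8, r^10, r^12, r^14, r^16, rs, r^3s, r^5s, r^7s, r^9s, r^11s, r^13s, r^15s, r^17s}, so |H| = 18.

18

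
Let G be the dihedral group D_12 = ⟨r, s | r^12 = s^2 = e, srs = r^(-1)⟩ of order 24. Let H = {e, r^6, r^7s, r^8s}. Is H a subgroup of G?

Closure fails: r^8s · r^6 = r^2s ∉ H. So H is not a subgroup.

No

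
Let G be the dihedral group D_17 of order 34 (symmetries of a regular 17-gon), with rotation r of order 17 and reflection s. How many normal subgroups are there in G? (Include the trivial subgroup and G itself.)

G has 20 subgroups. Checking conjugation-invariance by order — order 1: 1/1 normal; order 2: 0/17 normal; order 17: 1/1 normal; order 34: 1/1 normal.
Total normal subgroups: 3.

3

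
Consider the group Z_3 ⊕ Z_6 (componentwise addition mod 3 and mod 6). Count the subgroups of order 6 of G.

4

|G| = 18 and 6 | 18, so subgroups of order 6 are possible by Lagrange.
The subgroups of order 6 are: {(0,0), (0,1), (0,2), (0,3), (0,4), (0,5)}; {(0,0), (0,3), (1,0), (1,3), (2,0), (2,3)}; {(0,0), (0,3), (1,1), (1,4), (2,2), (2,5)}; {(0,0), (0,3), (1,2), (1,5), (2,1), (2,4)}.
So G has 4 subgroups of order 6.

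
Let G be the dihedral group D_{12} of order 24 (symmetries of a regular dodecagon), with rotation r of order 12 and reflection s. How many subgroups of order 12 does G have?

3

|G| = 24 and 12 | 24, so subgroups of order 12 are possible by Lagrange.
The subgroups of order 12 are: {e, r, r^2, r^3, r^4, r^5, r^6, r^7, r^8, r^9, r^10, r^11}; {e, r^2, r^4, r^6, r^8, r^10, s, r^2s, r^4s, r^6s, r^8s, r^10s}; {e, r^2, r^4, r^6, r^8, r^10, rs, r^3s, r^5s, r^7s, r^9s, r^11s}.
So G has 3 subgroups of order 12.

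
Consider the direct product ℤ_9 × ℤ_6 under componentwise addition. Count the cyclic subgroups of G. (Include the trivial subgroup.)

16

Group the elements of G by the cyclic subgroup they generate; each cyclic subgroup of order d accounts for φ(d) elements.
Cyclic subgroups by order — order 1: 1; order 2: 1; order 3: 4; order 6: 4; order 9: 3; order 18: 3.
Total: 16.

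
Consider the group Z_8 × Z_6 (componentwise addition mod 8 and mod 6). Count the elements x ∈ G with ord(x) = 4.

An element (a,b) has order lcm(ord(a), ord(b)); count pairs with lcm equal to 4.
Enumerating gives 4 such elements.

4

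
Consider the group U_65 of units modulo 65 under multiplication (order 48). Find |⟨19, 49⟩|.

|⟨19⟩| = 12 and |⟨49⟩| = 6, so |H| is a multiple of lcm(12, 6) = 12 and divides |G| = 48.
Closing under the operation: H = {1, 4, 6, 9, 11, 14, 16, 19, 21, 24, 29, 31, 34, 36, 41, 44, 46, 49, 51, 54, 56, 59, 61, 64}, so |H| = 24.

24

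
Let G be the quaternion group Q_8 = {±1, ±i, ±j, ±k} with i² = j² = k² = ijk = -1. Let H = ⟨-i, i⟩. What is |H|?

|⟨-i⟩| = 4 and |⟨i⟩| = 4, so |H| is a multiple of lcm(4, 4) = 4 and divides |G| = 8.
Closing under the operation: H = {1, -1, i, -i}, so |H| = 4.

4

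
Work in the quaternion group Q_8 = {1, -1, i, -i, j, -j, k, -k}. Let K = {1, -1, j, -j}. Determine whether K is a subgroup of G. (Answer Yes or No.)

|K| = 4 divides |G| = 8, consistent with Lagrange.
K contains the identity, every element's inverse is in K, and K is closed under ·: it is a subgroup.
In fact K = ⟨j⟩.

Yes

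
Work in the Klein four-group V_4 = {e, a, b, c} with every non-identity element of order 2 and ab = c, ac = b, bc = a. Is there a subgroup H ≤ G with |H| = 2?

Yes

2 | 4. A subgroup of order 2 is {e, a}.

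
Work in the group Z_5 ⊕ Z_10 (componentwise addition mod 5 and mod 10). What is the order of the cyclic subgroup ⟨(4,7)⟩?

10

The order of (4,7) in Z_5 × Z_10 is lcm(ord(4) in Z_5, ord(7) in Z_10).
ord(4) = 5 and ord(7) = 10, so |⟨(4,7)⟩| = lcm(5, 10) = 10.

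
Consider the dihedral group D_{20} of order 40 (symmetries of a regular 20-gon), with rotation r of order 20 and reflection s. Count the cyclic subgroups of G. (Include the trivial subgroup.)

26

Each element a generates a cyclic subgroup ⟨a⟩; distinct elements may generate the same one (a cyclic group of order d has φ(d) generators).
Cyclic subgroups by order — order 1: 1; order 2: 21; order 4: 1; order 5: 1; order 10: 1; order 20: 1.
Total: 26.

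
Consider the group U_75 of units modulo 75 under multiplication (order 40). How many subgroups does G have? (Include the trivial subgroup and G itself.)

|G| = 40, so by Lagrange every subgroup order divides 40. Divisors: 1, 2, 4, 5, 8, 10, 20, 40.
Subgroups by order — order 1: 1; order 2: 3; order 4: 3; order 5: 1; order 8: 1; order 10: 3; order 20: 3; order 40: 1.
Total: 1 + 3 + 3 + 1 + 1 + 3 + 3 + 1 = 16.

16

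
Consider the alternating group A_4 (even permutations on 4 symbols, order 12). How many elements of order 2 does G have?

The elements of order 2 are: (1 2)(3 4), (1 3)(2 4), (1 4)(2 3).
That's 3.

3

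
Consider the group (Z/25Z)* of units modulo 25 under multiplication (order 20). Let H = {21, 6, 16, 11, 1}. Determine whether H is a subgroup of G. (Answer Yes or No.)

Yes

|H| = 5 divides |G| = 20, consistent with Lagrange.
H contains the identity, every element's inverse is in H, and H is closed under ·: it is a subgroup.
In fact H = ⟨16⟩.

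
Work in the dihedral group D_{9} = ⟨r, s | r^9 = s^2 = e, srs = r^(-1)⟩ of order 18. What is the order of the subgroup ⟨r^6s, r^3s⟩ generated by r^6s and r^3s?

|⟨r^6s⟩| = 2 and |⟨r^3s⟩| = 2, so |H| is a multiple of lcm(2, 2) = 2 and divides |G| = 18.
Closing under the operation: H = {e, r^3, r^6, s, r^3s, r^6s}, so |H| = 6.

6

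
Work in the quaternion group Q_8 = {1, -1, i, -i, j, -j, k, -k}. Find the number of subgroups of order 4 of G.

|G| = 8 and 4 | 8, so subgroups of order 4 are possible by Lagrange.
The subgroups of order 4 are: {1, -1, i, -i}; {1, -1, j, -j}; {1, -1, k, -k}.
So G has 3 subgroups of order 4.

3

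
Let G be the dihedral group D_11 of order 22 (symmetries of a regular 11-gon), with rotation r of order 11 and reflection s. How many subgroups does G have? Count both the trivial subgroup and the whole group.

14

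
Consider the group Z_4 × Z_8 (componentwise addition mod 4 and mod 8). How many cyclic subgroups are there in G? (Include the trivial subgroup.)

14

Group the elements of G by the cyclic subgroup they generate; each cyclic subgroup of order d accounts for φ(d) elements.
Cyclic subgroups by order — order 1: 1; order 2: 3; order 4: 6; order 8: 4.
Total: 14.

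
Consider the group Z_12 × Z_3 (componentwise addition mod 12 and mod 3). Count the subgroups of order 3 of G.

|G| = 36 and 3 | 36, so subgroups of order 3 are possible by Lagrange.
The subgroups of order 3 are: {(0,0), (0,1), (0,2)}; {(0,0), (4,0), (8,0)}; {(0,0), (4,1), (8,2)}; {(0,0), (4,2), (8,1)}.
So G has 4 subgroups of order 3.

4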